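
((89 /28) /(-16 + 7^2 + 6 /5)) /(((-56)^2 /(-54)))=-1335 /834176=-0.00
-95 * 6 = -570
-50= -50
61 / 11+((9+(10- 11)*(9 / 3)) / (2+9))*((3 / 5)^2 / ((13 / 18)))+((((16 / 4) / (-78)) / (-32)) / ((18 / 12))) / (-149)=223109941 / 38352600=5.82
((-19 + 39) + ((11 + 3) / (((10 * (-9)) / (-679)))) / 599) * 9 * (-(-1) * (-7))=-3806971 / 2995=-1271.11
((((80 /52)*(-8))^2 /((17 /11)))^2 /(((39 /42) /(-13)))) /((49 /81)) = -12846366720000 /57778903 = -222336.63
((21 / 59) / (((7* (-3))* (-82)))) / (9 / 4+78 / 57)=38 / 665225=0.00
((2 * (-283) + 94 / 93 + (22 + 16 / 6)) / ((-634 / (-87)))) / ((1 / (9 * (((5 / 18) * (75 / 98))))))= -273234375 / 1926092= -141.86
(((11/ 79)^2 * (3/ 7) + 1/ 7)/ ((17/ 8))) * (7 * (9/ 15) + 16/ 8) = 1637792/ 3713395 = 0.44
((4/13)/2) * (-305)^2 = 186050/13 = 14311.54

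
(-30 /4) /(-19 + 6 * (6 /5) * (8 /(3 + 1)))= 1.63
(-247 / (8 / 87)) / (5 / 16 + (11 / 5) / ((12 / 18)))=-214890 / 289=-743.56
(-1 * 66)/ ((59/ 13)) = -858/ 59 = -14.54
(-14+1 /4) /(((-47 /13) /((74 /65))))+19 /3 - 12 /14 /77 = 1619081 /151998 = 10.65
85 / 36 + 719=25969 / 36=721.36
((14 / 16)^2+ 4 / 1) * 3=915 / 64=14.30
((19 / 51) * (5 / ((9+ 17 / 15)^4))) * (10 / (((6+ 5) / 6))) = 1265625 / 1313416192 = 0.00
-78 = -78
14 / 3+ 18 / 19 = 5.61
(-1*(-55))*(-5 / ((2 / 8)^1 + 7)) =-1100 / 29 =-37.93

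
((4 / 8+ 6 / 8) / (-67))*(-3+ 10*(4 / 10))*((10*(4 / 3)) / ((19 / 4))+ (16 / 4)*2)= -770 / 3819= -0.20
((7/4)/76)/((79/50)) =175/12008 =0.01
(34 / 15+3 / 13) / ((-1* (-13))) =487 / 2535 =0.19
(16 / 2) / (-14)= -4 / 7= -0.57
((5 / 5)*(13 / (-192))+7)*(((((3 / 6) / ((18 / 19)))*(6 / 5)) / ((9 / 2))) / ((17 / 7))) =177023 / 440640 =0.40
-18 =-18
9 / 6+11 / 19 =79 / 38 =2.08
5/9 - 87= -778/9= -86.44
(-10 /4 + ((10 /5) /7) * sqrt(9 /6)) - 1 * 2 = -9 /2 + sqrt(6) /7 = -4.15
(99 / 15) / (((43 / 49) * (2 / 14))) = 11319 / 215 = 52.65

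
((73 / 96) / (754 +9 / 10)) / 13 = 365 / 4710576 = 0.00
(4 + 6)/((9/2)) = 20/9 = 2.22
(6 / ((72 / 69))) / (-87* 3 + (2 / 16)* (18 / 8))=-184 / 8343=-0.02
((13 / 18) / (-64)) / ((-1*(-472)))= -13 / 543744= -0.00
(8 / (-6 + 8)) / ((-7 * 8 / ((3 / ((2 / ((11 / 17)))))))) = -33 / 476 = -0.07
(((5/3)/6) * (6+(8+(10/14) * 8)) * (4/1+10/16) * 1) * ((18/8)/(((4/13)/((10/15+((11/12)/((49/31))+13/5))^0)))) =185.21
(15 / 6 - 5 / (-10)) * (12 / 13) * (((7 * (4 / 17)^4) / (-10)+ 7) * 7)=736429428 / 5428865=135.65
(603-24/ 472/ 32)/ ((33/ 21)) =383.73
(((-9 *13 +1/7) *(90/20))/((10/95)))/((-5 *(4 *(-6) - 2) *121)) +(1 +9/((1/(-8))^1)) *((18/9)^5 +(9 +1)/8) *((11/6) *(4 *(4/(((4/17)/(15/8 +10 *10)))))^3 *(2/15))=-3041928682223515239733/15855840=-191849103057517.94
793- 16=777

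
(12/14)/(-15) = -2/35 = -0.06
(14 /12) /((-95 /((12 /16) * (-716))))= 1253 /190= 6.59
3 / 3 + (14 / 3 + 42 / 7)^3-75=30770 / 27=1139.63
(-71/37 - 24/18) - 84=-9685/111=-87.25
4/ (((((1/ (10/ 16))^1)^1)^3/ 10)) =625/ 64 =9.77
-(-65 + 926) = -861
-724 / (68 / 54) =-9774 / 17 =-574.94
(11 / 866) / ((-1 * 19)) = -11 / 16454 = -0.00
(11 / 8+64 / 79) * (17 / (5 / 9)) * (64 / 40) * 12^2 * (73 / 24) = 92546334 / 1975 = 46858.90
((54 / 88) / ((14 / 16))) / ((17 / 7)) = 0.29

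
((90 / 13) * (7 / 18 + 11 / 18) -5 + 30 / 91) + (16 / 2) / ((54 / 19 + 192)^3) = 1300089724624 / 577112722641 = 2.25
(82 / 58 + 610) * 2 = 35462 / 29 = 1222.83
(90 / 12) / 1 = 7.50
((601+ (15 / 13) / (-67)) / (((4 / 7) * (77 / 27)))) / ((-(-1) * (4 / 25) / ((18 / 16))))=49687425 / 19162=2593.02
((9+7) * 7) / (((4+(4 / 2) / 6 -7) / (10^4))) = -420000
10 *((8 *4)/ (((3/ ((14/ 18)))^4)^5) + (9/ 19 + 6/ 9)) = 9184750960115314407186608159630/ 805432007229107866771594230819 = 11.40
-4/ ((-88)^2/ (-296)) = 37/ 242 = 0.15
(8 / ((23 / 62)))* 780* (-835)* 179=-57825019200 / 23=-2514131269.57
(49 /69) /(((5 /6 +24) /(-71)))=-6958 /3427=-2.03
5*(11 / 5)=11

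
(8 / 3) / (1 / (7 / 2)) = 28 / 3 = 9.33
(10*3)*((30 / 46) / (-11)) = -450 / 253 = -1.78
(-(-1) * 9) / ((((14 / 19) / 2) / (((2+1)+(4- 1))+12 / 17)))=19494 / 119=163.82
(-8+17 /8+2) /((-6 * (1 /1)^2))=31 /48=0.65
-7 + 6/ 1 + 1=0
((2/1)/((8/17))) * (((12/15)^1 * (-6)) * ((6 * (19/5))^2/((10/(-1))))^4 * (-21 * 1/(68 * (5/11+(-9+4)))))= -10121433.04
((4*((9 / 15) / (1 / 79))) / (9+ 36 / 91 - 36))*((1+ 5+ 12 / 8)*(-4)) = 57512 / 269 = 213.80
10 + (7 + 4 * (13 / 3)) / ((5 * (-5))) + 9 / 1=1352 / 75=18.03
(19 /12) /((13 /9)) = 1.10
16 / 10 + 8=48 / 5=9.60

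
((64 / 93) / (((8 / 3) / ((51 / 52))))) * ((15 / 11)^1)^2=22950 / 48763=0.47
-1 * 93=-93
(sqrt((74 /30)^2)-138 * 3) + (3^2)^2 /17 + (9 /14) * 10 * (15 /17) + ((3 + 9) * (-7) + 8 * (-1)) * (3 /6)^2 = -757012 /1785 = -424.10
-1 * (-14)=14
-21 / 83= -0.25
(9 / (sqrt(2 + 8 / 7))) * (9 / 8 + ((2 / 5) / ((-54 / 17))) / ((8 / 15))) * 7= 28 * sqrt(154) / 11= 31.59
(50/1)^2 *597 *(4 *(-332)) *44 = -87209760000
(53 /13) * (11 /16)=583 /208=2.80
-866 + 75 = -791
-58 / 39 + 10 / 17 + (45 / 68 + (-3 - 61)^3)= -40894501 / 156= -262144.24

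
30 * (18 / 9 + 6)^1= 240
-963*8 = -7704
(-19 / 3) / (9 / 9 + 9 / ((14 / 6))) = -133 / 102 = -1.30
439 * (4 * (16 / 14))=14048 / 7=2006.86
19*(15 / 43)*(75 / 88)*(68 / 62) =363375 / 58652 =6.20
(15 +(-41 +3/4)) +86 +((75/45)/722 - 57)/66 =2140280/35739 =59.89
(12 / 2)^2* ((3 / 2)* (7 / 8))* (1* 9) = 1701 / 4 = 425.25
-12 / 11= -1.09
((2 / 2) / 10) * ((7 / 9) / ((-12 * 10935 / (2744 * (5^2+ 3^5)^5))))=-3319449991072768 / 1476225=-2248607082.98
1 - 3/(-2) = 5/2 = 2.50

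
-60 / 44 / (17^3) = -15 / 54043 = -0.00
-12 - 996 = -1008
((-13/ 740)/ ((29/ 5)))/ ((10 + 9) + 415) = -13/ 1862728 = -0.00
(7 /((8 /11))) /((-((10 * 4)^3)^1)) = -77 /512000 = -0.00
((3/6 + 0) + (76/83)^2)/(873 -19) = 18441/11766412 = 0.00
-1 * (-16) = 16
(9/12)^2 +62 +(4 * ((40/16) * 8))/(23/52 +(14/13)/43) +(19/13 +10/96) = 1917973/8151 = 235.31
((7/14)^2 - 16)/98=-9/56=-0.16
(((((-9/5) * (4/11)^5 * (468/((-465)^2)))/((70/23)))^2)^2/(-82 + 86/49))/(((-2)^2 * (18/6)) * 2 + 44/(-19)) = -1095489498126415397948227584/434364321998507006561514556023774478735504150390625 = -0.00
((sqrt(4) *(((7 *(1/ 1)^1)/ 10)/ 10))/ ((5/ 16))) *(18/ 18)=56/ 125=0.45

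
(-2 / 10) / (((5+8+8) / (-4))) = 4 / 105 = 0.04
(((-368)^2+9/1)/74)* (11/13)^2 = 16387393/12506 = 1310.36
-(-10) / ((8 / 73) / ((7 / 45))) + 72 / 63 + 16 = 7897 / 252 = 31.34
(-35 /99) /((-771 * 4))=35 /305316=0.00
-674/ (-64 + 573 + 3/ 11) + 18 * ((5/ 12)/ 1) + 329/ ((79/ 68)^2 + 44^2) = 318488611497/ 50184424610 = 6.35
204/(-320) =-51/80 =-0.64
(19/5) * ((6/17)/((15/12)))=456/425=1.07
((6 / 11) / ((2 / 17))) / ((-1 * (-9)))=17 / 33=0.52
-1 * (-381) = 381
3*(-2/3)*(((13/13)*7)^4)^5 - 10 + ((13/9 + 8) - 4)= -1436260793357016059/9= -159584532595224006.56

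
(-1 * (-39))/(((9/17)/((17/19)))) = 3757/57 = 65.91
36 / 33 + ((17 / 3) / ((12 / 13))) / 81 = 37423 / 32076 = 1.17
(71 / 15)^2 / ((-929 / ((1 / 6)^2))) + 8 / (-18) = -3349441 / 7524900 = -0.45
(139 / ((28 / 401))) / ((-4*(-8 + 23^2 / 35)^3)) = -341401375 / 247011984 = -1.38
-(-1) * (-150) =-150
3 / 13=0.23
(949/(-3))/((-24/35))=33215/72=461.32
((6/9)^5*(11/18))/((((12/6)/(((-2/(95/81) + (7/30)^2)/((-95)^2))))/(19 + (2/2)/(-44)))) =-4714243/33751424250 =-0.00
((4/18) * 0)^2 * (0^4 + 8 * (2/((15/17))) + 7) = 0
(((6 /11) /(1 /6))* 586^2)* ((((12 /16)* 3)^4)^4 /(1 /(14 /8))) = 10022035602142726974567 /11811160064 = 848522545443.23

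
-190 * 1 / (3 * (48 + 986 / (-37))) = -703 / 237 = -2.97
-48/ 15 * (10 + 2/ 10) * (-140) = 22848/ 5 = 4569.60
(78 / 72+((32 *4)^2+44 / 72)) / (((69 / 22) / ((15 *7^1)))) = 227105725 / 414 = 548564.55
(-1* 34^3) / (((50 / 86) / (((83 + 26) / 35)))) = -184217848 / 875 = -210534.68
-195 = -195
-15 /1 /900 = -1 /60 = -0.02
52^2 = 2704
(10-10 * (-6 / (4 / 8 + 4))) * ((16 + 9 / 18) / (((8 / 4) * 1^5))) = 385 / 2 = 192.50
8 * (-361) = -2888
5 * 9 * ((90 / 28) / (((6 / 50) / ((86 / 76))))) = 725625 / 532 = 1363.96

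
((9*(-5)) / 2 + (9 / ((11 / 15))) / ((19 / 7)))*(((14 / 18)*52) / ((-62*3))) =75985 / 19437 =3.91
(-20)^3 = -8000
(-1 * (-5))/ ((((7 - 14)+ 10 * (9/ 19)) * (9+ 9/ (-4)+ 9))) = -380/ 2709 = -0.14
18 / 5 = 3.60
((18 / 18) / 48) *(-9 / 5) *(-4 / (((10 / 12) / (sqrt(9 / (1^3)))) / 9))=4.86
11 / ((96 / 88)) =121 / 12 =10.08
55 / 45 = 11 / 9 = 1.22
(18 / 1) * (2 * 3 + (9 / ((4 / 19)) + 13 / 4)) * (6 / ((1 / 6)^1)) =33696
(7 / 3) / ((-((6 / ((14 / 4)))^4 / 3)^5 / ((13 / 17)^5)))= -207384169513074768811051 / 67202357550574008451203072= -0.00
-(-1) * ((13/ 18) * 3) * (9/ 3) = 13/ 2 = 6.50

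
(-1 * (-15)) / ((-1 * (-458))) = 15 / 458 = 0.03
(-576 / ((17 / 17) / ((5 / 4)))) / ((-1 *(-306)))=-40 / 17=-2.35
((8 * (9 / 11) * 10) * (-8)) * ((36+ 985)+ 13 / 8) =-5890320 / 11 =-535483.64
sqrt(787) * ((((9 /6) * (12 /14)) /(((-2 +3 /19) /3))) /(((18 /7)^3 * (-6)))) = 133 * sqrt(787) /6480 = 0.58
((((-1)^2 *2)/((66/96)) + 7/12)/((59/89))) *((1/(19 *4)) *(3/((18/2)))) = 41029/1775664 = 0.02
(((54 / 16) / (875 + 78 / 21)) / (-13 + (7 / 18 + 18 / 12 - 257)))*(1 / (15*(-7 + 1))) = 189 / 1187389040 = 0.00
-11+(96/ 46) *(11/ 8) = -8.13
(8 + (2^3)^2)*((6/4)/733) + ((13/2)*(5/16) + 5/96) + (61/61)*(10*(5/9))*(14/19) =3170797/501372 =6.32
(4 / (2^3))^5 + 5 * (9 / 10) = 145 / 32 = 4.53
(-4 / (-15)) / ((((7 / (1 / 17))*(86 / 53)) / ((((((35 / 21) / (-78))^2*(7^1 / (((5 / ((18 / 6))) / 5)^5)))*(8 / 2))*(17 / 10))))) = 0.01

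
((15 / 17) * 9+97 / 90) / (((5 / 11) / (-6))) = -151789 / 1275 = -119.05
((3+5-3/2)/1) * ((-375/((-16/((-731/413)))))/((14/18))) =-32072625/92512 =-346.69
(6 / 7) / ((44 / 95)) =285 / 154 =1.85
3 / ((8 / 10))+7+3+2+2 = 71 / 4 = 17.75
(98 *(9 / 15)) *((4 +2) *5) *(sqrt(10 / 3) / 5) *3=1764 *sqrt(30) / 5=1932.37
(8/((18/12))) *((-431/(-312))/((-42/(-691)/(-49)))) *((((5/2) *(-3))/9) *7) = 34646.79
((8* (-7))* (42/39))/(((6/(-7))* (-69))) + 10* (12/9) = 33136/2691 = 12.31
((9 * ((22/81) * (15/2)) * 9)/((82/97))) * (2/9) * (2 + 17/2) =37345/82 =455.43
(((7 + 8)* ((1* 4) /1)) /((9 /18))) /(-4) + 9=-21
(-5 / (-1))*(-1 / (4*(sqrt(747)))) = -5*sqrt(83) / 996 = -0.05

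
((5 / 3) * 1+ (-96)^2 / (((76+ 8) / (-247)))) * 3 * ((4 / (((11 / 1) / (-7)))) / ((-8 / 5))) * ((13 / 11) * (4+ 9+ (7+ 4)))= -443861340 / 121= -3668275.54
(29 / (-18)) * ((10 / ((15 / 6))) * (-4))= 232 / 9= 25.78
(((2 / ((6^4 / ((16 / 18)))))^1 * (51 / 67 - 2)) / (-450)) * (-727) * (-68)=2051594 / 10989675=0.19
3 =3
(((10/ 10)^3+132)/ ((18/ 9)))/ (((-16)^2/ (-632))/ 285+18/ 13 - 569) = -38928435/ 332277202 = -0.12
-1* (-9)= 9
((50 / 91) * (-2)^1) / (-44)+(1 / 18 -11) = -196747 / 18018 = -10.92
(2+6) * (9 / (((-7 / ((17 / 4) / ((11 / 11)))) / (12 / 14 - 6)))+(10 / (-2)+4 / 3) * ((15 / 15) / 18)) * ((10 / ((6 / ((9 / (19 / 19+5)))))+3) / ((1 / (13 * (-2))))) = -42224468 / 1323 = -31915.70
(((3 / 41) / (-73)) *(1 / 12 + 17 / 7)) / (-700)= 211 / 58662800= 0.00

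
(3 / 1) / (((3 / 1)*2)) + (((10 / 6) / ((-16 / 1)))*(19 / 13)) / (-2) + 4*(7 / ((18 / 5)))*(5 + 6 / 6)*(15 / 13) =67919 / 1248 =54.42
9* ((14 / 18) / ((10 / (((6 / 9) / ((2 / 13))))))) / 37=91 / 1110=0.08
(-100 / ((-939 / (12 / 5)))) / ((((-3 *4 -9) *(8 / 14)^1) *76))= -5 / 17841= -0.00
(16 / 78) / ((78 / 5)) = 20 / 1521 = 0.01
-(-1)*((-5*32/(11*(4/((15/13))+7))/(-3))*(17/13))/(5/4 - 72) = -54400/6353633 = -0.01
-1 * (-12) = 12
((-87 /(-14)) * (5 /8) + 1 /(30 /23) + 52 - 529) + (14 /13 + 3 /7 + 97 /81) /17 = -472.19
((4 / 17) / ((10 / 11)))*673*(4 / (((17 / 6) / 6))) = 2132064 / 1445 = 1475.48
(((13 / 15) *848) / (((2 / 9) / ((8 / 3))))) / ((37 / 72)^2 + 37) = 228593664 / 965885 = 236.67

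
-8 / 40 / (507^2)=-1 / 1285245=-0.00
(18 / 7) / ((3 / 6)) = 36 / 7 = 5.14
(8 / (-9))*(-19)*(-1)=-152 / 9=-16.89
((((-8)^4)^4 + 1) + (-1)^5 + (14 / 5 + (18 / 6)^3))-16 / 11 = 15481123719087639 / 55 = 281474976710684.35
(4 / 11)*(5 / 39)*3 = 20 / 143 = 0.14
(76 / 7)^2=5776 / 49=117.88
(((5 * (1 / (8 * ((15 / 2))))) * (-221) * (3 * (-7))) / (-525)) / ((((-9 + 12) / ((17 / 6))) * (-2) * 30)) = 0.01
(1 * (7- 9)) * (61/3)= -122/3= -40.67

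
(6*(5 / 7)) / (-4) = -15 / 14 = -1.07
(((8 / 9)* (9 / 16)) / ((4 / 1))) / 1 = 1 / 8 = 0.12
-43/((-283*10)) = 43/2830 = 0.02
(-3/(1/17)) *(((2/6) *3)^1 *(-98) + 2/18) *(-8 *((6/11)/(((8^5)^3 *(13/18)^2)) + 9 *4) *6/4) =-4408253268748555225203/2043992116035584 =-2156688.00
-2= -2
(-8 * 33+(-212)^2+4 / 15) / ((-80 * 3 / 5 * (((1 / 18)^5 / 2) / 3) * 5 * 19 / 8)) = -422132010624 / 475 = -888698969.73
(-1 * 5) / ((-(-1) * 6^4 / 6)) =-5 / 216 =-0.02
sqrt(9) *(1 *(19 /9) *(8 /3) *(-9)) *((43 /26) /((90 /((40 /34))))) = -3.29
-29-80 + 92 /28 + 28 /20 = -3651 /35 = -104.31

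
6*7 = 42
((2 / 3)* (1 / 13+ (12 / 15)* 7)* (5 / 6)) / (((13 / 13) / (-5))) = -205 / 13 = -15.77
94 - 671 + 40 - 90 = -627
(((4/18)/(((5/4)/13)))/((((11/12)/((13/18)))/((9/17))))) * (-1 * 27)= -24336/935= -26.03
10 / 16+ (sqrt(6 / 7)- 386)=-3083 / 8+ sqrt(42) / 7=-384.45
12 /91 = 0.13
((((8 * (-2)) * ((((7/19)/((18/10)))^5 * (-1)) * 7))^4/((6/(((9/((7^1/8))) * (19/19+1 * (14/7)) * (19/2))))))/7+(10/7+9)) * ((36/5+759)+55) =8563.96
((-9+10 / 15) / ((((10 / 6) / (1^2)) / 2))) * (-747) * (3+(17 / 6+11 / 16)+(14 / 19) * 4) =10750575 / 152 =70727.47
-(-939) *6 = 5634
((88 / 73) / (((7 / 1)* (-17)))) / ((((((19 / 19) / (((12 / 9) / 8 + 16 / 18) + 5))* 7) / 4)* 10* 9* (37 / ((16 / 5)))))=-153472 / 4556114325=-0.00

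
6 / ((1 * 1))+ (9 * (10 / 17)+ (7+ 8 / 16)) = 639 / 34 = 18.79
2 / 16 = 1 / 8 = 0.12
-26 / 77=-0.34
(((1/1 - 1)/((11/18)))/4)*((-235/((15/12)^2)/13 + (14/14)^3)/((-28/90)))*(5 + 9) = 0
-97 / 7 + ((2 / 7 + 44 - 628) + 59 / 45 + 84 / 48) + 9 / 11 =-8228573 / 13860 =-593.69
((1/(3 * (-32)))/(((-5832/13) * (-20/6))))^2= 169/3482851737600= 0.00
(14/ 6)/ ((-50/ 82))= -287/ 75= -3.83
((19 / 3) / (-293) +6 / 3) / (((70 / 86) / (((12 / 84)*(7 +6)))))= 972101 / 215355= 4.51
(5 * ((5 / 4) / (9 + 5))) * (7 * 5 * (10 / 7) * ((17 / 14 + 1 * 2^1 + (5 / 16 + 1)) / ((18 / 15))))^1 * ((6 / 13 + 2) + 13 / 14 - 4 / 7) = 20840625 / 87808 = 237.34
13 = 13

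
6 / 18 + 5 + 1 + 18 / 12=47 / 6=7.83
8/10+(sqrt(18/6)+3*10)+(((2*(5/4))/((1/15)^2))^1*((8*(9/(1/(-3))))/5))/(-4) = sqrt(3)+30529/5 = 6107.53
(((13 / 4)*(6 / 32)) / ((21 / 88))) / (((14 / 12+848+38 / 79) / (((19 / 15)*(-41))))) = -8800363 / 56382620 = -0.16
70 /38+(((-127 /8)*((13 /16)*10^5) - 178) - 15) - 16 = -98043869 /76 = -1290050.91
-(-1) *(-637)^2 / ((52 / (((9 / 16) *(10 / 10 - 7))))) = -842751 / 32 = -26335.97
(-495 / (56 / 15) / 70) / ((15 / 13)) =-1287 / 784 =-1.64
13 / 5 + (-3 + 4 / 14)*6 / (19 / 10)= -209 / 35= -5.97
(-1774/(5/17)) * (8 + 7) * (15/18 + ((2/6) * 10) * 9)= -2789615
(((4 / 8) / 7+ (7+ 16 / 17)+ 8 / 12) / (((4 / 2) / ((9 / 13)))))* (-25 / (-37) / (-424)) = -464775 / 97077344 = -0.00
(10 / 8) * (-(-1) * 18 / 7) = 3.21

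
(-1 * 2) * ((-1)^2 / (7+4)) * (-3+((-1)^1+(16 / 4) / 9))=64 / 99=0.65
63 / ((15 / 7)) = 147 / 5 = 29.40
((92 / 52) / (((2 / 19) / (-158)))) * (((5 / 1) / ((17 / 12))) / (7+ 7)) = -1035690 / 1547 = -669.48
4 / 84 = 0.05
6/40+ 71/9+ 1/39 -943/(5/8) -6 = -3525761/2340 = -1506.74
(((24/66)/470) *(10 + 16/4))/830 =14/1072775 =0.00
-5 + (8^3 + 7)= 514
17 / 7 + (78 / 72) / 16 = 3355 / 1344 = 2.50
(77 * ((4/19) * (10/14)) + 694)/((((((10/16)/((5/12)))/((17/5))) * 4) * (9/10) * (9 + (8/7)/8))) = 797657/16416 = 48.59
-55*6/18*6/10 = -11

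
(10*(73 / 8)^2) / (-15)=-5329 / 96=-55.51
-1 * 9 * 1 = -9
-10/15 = -2/3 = -0.67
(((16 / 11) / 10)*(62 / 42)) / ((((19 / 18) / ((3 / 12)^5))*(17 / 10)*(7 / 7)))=93 / 795872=0.00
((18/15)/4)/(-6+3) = -1/10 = -0.10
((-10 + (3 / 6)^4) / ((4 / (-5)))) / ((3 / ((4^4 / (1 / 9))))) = 9540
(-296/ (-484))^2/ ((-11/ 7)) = -38332/ 161051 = -0.24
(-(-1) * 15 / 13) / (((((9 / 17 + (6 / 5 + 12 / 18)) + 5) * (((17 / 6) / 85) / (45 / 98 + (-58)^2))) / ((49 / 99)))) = 2101945875 / 269698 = 7793.70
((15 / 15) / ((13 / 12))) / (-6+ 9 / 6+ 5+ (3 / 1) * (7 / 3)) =8 / 65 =0.12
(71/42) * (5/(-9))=-355/378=-0.94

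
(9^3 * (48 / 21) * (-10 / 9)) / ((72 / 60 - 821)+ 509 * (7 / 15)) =97200 / 30569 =3.18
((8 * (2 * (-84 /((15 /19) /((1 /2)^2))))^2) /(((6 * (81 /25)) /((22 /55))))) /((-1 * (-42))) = 40432 /3645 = 11.09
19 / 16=1.19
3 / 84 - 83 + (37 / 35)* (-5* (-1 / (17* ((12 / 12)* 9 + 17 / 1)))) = -513309 / 6188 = -82.95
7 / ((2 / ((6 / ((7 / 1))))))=3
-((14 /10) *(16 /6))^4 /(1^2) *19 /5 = -186855424 /253125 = -738.19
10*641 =6410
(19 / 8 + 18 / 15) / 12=143 / 480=0.30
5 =5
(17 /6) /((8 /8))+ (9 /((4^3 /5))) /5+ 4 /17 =10475 /3264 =3.21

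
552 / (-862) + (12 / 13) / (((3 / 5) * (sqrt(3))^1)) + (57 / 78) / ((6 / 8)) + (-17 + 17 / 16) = -4196471 / 268944 + 20 * sqrt(3) / 39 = -14.72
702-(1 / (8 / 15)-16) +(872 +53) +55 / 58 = 380961 / 232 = 1642.07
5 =5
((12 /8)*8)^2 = 144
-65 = -65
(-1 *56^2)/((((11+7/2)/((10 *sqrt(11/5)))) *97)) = -12544 *sqrt(55)/2813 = -33.07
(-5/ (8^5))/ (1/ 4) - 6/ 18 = -8207/ 24576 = -0.33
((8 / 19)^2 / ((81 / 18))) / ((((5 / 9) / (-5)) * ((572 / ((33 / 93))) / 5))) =-0.00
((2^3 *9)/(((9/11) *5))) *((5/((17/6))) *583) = 18107.29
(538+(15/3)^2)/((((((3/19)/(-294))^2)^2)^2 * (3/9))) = 244043397641514218516328102144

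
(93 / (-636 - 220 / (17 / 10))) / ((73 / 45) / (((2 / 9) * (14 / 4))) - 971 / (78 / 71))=0.00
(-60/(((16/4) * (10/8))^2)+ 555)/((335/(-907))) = -2506041/1675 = -1496.14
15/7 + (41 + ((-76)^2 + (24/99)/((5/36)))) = 2241042/385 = 5820.89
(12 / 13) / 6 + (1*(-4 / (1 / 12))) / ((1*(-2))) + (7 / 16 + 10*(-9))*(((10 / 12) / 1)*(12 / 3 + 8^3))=-4002723 / 104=-38487.72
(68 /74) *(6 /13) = 204 /481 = 0.42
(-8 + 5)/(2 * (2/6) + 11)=-9/35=-0.26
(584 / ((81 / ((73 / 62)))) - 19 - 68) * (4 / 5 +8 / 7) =-1915084 / 12555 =-152.54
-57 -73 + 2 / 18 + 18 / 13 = -15035 / 117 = -128.50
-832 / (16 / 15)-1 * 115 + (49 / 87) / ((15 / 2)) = -1167877 / 1305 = -894.92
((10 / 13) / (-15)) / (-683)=2 / 26637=0.00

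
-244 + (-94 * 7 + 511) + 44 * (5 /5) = -347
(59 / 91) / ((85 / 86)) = 5074 / 7735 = 0.66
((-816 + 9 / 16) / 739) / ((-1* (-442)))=-13047 / 5226208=-0.00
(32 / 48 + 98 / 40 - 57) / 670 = -3233 / 40200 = -0.08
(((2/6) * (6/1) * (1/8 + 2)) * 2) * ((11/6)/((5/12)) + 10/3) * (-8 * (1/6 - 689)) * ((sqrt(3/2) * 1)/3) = 8150276 * sqrt(6)/135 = 147881.61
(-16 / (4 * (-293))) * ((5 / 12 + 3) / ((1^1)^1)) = 41 / 879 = 0.05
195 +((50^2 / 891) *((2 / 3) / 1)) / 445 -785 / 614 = 28297272665 / 146068758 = 193.73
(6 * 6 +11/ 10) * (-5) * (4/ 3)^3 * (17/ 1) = -201824/ 27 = -7474.96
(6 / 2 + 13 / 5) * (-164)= -4592 / 5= -918.40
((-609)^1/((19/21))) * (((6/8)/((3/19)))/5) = -12789/20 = -639.45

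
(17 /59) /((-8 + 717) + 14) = 17 /42657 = 0.00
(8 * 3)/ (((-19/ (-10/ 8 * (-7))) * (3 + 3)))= -35/ 19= -1.84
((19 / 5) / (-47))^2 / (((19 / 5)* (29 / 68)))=1292 / 320305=0.00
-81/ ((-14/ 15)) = 1215/ 14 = 86.79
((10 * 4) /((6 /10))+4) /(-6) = -106 /9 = -11.78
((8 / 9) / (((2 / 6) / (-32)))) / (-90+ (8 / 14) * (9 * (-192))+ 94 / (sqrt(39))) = 0.08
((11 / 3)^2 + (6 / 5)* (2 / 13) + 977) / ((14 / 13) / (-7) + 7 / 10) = 1159036 / 639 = 1813.83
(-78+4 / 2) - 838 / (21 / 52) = -45172 / 21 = -2151.05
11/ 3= 3.67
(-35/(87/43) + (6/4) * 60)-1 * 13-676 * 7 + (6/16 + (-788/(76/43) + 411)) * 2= -31349033/6612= -4741.23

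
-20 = -20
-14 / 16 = -0.88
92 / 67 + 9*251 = 151445 / 67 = 2260.37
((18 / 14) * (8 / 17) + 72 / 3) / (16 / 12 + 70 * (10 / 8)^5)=4497408 / 39290587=0.11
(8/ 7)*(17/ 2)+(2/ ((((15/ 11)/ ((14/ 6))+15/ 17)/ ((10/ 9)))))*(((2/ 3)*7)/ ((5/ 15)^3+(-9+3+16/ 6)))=226355/ 29904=7.57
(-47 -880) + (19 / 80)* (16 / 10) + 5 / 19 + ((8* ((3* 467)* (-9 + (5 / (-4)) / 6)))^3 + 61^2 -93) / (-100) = 20887240324175107 / 1900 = 10993284381144.79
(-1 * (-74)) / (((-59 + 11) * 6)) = -37 / 144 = -0.26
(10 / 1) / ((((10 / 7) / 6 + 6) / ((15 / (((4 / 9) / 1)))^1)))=14175 / 262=54.10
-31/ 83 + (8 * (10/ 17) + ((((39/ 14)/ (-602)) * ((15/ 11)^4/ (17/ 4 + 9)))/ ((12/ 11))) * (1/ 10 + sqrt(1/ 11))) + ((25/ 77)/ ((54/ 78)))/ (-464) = 3793332542683963/ 875802064149936 - 658125 * sqrt(11)/ 6539900444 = 4.33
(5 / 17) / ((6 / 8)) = 20 / 51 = 0.39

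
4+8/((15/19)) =212/15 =14.13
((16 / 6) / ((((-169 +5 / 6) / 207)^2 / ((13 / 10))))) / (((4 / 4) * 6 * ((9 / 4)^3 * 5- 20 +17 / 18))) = 2566826496 / 111118450745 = 0.02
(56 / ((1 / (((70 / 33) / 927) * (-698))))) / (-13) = 2736160 / 397683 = 6.88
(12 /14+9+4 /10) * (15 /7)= 1077 /49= 21.98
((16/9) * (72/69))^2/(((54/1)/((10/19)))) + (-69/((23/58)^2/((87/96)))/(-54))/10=300873011/390782880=0.77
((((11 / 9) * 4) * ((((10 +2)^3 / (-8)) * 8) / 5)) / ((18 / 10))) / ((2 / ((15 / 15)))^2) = -704 / 3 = -234.67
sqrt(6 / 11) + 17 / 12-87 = -1027 / 12 + sqrt(66) / 11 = -84.84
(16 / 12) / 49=4 / 147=0.03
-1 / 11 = -0.09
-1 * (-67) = 67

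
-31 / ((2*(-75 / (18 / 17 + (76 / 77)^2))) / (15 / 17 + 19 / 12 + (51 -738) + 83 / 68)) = -110686243783 / 385533225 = -287.10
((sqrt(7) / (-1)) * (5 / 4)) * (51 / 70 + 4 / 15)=-209 * sqrt(7) / 168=-3.29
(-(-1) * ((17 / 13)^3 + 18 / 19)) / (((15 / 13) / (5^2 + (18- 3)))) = 110.36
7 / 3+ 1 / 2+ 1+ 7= 65 / 6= 10.83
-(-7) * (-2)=-14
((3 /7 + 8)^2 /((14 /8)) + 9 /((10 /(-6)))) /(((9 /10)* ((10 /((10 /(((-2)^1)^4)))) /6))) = 60359 /4116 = 14.66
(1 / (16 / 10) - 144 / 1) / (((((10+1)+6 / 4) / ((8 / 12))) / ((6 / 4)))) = -1147 / 100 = -11.47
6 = 6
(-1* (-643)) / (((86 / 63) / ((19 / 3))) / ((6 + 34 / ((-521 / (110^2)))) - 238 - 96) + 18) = 74695031208 / 2090973805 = 35.72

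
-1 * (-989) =989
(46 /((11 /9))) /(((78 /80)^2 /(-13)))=-73600 /143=-514.69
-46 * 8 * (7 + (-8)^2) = -26128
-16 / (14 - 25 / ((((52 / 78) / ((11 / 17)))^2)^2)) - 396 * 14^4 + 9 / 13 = -2163420654687551 / 142211173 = -15212733.35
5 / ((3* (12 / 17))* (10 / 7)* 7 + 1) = 0.23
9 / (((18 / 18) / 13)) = 117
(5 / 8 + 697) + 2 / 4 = 5585 / 8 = 698.12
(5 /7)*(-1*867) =-4335 /7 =-619.29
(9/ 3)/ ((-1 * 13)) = -3/ 13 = -0.23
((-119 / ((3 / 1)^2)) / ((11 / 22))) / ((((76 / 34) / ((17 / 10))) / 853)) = -29335523 / 1710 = -17155.28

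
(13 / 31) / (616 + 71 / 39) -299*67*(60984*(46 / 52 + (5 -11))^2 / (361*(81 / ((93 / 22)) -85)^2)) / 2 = -413177460282835044 / 40449949729085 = -10214.54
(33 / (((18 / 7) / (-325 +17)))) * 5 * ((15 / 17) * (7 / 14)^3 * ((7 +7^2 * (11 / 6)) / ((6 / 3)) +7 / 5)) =-88608905 / 816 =-108589.34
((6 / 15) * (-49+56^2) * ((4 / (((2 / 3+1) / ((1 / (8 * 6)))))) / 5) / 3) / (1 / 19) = 19551 / 250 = 78.20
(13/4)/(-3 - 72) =-13/300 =-0.04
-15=-15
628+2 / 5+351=4897 / 5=979.40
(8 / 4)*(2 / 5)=4 / 5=0.80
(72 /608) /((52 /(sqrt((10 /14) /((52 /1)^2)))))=9 * sqrt(35) /1438528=0.00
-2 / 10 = -1 / 5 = -0.20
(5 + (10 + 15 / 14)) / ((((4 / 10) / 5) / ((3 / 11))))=16875 / 308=54.79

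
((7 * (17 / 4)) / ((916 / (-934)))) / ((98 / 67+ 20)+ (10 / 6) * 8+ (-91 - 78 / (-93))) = 0.55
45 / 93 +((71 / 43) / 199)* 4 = 137159 / 265267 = 0.52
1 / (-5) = -1 / 5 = -0.20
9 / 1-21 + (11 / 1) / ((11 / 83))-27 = 44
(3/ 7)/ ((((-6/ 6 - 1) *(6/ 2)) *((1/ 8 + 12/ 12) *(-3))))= 4/ 189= 0.02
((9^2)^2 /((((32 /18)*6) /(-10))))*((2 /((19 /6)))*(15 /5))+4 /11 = -9742781 /836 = -11654.04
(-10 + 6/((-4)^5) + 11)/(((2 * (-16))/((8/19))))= -509/38912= -0.01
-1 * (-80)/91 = 80/91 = 0.88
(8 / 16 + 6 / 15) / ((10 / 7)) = 63 / 100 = 0.63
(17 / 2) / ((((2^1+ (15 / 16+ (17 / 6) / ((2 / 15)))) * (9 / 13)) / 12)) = 7072 / 1161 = 6.09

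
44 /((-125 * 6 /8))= -0.47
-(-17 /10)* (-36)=-306 /5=-61.20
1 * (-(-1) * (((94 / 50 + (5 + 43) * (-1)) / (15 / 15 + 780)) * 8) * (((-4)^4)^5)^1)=-10141895254605824 / 19525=-519431255037.43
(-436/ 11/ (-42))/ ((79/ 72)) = 0.86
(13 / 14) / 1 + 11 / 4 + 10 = 383 / 28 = 13.68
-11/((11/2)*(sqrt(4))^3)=-0.25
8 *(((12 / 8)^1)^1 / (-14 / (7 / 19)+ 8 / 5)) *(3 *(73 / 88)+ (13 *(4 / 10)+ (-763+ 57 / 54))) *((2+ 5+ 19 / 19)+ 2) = 14934265 / 6006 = 2486.56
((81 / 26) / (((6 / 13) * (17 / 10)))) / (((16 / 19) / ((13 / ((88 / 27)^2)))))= 24308505 / 4212736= 5.77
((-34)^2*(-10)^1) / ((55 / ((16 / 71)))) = -36992 / 781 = -47.36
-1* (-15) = 15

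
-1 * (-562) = 562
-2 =-2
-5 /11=-0.45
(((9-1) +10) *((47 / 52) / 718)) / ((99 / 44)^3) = 752 / 378027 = 0.00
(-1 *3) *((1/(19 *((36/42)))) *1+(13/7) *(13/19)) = -1063/266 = -4.00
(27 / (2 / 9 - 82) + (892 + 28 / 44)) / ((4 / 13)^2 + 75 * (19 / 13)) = 1220874759 / 150107936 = 8.13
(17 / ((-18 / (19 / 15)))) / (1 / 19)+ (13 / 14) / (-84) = -1203437 / 52920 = -22.74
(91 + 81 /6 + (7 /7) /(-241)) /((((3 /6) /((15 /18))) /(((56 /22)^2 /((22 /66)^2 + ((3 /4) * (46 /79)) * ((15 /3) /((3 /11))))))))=6684708240 /48086489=139.01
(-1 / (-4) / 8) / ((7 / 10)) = 5 / 112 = 0.04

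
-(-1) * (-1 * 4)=-4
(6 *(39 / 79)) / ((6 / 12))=468 / 79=5.92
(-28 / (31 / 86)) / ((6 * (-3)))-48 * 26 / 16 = -20558 / 279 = -73.68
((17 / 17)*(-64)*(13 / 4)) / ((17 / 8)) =-1664 / 17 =-97.88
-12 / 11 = -1.09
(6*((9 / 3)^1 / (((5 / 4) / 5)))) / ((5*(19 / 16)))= 1152 / 95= 12.13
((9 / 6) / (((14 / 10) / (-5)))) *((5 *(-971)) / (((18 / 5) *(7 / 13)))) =7889375 / 588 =13417.30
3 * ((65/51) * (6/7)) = 390/119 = 3.28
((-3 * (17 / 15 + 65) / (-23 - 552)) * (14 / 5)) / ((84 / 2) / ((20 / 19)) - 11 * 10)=-27776 / 2015375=-0.01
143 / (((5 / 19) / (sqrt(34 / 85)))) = 2717 * sqrt(10) / 25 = 343.68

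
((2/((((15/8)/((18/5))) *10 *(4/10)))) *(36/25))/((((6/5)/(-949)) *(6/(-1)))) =22776/125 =182.21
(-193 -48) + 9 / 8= -1919 / 8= -239.88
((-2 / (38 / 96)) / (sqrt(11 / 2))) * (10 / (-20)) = 48 * sqrt(22) / 209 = 1.08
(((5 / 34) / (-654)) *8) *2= -20 / 5559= -0.00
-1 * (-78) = 78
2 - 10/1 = -8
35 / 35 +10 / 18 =14 / 9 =1.56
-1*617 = -617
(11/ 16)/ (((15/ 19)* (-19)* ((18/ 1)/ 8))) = -11/ 540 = -0.02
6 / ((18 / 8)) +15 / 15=11 / 3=3.67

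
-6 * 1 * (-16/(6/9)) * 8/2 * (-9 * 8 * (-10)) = 414720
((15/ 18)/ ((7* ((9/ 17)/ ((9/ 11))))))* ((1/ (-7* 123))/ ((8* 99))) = -85/ 315043344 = -0.00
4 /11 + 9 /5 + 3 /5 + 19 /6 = 1957 /330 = 5.93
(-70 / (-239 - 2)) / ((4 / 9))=315 / 482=0.65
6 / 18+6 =19 / 3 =6.33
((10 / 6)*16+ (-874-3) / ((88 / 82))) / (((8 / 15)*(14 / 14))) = -521755 / 352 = -1482.26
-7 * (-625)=4375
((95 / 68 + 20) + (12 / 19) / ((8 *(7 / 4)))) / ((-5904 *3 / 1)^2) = 21547 / 315248661504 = 0.00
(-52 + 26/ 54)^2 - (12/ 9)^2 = 2652.38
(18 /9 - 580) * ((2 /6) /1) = -578 /3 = -192.67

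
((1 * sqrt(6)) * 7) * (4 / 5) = 28 * sqrt(6) / 5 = 13.72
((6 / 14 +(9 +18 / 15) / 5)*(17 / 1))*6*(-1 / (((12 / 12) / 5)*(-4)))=11016 / 35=314.74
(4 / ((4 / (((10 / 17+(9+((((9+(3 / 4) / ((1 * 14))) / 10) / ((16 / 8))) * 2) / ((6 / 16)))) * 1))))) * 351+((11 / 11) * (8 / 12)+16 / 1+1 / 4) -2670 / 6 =27023483 / 7140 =3784.80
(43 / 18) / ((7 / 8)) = 172 / 63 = 2.73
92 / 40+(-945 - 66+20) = -9887 / 10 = -988.70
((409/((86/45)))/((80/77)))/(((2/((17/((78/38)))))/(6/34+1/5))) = 1795101/5590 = 321.13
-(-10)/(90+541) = 10/631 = 0.02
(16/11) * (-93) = -1488/11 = -135.27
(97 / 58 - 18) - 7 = -1353 / 58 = -23.33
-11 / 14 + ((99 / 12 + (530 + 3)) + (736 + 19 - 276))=28545 / 28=1019.46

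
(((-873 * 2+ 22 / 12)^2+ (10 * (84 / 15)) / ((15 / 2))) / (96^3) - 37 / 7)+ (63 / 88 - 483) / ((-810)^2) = -1.85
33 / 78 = 11 / 26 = 0.42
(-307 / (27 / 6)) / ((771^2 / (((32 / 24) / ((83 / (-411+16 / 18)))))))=9065096 / 11989280529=0.00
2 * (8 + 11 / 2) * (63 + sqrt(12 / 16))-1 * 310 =27 * sqrt(3) / 2 + 1391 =1414.38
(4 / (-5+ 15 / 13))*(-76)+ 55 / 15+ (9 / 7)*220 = 191921 / 525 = 365.56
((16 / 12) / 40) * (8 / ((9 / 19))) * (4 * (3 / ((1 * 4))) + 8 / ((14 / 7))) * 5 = 532 / 27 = 19.70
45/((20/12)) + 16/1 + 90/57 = 847/19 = 44.58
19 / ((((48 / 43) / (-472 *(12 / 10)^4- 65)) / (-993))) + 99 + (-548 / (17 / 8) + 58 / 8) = 2998936366783 / 170000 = 17640802.16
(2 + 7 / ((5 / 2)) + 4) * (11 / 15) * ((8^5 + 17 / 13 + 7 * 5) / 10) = 34400784 / 1625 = 21169.71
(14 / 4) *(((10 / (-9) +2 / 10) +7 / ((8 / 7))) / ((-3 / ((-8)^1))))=13139 / 270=48.66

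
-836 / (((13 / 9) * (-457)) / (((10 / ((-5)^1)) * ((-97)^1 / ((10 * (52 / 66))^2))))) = 198695673 / 50201450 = 3.96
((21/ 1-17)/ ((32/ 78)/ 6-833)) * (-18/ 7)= 8424/ 682171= 0.01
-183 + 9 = -174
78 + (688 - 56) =710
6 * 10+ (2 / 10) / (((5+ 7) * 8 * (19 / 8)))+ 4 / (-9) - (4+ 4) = 176323 / 3420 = 51.56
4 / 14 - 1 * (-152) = 1066 / 7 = 152.29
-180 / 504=-5 / 14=-0.36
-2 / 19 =-0.11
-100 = -100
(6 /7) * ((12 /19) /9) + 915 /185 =24635 /4921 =5.01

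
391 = 391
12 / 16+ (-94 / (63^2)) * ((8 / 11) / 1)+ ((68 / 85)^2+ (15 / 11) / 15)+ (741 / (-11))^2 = 218000542211 / 48024900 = 4539.32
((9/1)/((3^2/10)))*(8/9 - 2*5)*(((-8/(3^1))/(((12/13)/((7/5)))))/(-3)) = -29848/243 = -122.83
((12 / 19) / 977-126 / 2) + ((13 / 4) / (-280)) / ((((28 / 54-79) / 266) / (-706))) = -10986414747 / 121030760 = -90.77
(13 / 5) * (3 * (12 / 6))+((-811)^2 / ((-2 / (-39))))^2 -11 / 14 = 23029296708327709 / 140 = 164494976488055.06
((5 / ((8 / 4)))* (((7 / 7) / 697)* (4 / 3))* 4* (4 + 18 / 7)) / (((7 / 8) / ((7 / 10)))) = 1472 / 14637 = 0.10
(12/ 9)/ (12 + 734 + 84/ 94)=47/ 26328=0.00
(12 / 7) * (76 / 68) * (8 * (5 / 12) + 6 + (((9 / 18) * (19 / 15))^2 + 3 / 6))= 175009 / 8925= 19.61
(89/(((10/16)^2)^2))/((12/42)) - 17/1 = 1265279/625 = 2024.45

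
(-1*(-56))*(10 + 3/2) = 644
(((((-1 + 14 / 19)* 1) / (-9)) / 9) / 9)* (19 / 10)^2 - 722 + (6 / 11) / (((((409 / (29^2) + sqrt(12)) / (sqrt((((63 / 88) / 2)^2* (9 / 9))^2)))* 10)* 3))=-7460709008303714873 / 10333409250827520 + 2807198289* sqrt(3) / 7087386317440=-722.00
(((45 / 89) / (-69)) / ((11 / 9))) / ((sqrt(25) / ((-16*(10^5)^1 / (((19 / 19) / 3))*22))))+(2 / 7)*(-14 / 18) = 2332795906 / 18423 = 126624.11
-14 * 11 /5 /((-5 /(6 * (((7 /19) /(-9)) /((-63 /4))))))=0.10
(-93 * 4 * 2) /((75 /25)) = -248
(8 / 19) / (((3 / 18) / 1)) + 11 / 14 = 881 / 266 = 3.31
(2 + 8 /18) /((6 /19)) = 209 /27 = 7.74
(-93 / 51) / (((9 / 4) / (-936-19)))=118420 / 153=773.99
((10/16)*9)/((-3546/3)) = -15/3152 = -0.00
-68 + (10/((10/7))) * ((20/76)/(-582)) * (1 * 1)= -68.00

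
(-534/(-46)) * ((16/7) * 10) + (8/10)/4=265.54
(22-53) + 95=64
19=19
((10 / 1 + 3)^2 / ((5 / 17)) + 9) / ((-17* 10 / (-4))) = 5836 / 425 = 13.73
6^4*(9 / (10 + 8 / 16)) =7776 / 7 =1110.86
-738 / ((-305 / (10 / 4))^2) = -369 / 7442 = -0.05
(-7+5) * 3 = -6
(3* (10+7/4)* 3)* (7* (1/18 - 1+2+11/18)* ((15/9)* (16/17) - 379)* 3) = -94993815/68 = -1396967.87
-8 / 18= -4 / 9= -0.44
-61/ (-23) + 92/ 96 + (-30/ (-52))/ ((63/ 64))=210803/ 50232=4.20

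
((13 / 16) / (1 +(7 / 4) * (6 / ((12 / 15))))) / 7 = 13 / 1582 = 0.01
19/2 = 9.50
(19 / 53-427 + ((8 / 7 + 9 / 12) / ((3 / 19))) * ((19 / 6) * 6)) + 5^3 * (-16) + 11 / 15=-16310157 / 7420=-2198.13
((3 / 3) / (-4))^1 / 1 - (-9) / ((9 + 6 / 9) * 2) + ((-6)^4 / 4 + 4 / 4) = 37725 / 116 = 325.22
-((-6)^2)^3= -46656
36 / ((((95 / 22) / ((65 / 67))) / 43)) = 442728 / 1273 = 347.78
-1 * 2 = -2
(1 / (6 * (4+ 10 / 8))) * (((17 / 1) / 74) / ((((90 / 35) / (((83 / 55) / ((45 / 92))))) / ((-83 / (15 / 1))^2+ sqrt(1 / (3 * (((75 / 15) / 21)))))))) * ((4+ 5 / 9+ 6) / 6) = 616607 * sqrt(35) / 200274525+ 4247805623 / 9012353625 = 0.49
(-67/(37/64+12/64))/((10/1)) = -2144/245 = -8.75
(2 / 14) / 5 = 1 / 35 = 0.03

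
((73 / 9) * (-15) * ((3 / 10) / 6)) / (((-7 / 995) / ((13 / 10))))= 1124.11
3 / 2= 1.50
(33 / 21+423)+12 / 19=56552 / 133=425.20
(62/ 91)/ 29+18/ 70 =529/ 1885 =0.28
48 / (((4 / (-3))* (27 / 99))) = -132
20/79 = 0.25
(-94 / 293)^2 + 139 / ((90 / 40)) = 47811568 / 772641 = 61.88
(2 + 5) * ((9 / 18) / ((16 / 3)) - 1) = -203 / 32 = -6.34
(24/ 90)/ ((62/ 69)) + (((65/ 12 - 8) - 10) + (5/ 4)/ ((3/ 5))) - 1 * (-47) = 11407/ 310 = 36.80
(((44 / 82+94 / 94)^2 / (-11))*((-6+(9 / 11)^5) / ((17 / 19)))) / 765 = 7601906403 / 4303201389245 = 0.00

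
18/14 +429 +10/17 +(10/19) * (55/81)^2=6395365316/14834421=431.12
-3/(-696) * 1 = 1/232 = 0.00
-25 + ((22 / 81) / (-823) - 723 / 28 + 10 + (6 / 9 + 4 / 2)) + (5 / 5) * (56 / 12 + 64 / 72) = -60849121 / 1866564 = -32.60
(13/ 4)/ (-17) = -13/ 68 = -0.19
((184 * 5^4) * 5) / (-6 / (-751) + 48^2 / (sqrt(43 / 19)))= -9284237500 / 4740423892863 + 20755236800000 * sqrt(817) / 1580141297621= 375.44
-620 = -620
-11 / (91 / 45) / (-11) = 45 / 91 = 0.49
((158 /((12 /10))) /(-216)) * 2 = -395 /324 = -1.22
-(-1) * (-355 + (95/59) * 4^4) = 3375/59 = 57.20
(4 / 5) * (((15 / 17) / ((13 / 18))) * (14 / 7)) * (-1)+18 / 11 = -774 / 2431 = -0.32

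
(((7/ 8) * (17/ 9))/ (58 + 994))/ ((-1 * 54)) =-119/ 4090176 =-0.00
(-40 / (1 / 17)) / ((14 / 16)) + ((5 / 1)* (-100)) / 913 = -4970220 / 6391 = -777.69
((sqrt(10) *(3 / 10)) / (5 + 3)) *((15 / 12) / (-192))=-sqrt(10) / 4096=-0.00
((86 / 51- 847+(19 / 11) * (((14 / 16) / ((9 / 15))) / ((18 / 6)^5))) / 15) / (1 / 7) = -6453120233 / 16358760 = -394.47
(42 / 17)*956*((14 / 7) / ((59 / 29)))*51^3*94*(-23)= -39287326198176 / 59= -665886884714.85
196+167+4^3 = 427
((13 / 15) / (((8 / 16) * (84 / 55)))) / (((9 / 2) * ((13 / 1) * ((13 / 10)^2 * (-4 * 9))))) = -275 / 862407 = -0.00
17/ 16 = 1.06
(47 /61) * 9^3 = 34263 /61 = 561.69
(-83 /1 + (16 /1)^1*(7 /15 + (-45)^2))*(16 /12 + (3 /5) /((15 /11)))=64487311 /1125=57322.05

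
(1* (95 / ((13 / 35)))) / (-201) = -3325 / 2613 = -1.27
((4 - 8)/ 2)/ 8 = -1/ 4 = -0.25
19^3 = 6859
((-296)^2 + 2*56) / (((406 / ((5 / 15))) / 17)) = 745688 / 609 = 1224.45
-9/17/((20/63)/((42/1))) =-11907/170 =-70.04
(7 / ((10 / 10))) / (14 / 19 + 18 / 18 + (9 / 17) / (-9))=2261 / 542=4.17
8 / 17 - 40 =-672 / 17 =-39.53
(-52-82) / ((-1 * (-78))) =-67 / 39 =-1.72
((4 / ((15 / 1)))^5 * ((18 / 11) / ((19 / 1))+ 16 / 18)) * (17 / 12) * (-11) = -7981568 / 389559375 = -0.02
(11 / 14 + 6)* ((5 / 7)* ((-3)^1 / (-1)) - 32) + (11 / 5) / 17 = -1686597 / 8330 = -202.47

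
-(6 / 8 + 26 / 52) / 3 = -5 / 12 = -0.42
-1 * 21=-21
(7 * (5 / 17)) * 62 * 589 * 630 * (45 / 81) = 447345500 / 17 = 26314441.18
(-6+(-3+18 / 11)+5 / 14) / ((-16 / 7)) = 1079 / 352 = 3.07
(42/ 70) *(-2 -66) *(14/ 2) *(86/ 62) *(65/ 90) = -133042/ 465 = -286.11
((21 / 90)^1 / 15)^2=49 / 202500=0.00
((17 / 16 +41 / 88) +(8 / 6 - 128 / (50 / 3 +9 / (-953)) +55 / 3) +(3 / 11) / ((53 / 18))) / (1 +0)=18128934677 / 1332682032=13.60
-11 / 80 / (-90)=11 / 7200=0.00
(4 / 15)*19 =76 / 15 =5.07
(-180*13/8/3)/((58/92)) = -154.66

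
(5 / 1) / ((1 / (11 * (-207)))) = -11385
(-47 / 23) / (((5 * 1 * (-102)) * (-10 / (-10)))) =47 / 11730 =0.00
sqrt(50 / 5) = sqrt(10) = 3.16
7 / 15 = 0.47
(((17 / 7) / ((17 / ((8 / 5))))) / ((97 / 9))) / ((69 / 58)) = 1392 / 78085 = 0.02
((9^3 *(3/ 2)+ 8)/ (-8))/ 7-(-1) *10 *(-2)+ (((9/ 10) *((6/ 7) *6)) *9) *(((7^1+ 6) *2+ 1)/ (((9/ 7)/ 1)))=467673/ 560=835.13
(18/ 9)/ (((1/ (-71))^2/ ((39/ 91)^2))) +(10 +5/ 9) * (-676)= -2330138/ 441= -5283.76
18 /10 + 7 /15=34 /15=2.27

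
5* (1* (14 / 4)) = 35 / 2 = 17.50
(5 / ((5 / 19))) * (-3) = -57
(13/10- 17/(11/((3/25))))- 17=-8737/550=-15.89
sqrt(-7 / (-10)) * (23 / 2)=23 * sqrt(70) / 20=9.62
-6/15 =-2/5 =-0.40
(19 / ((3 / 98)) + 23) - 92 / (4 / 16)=827 / 3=275.67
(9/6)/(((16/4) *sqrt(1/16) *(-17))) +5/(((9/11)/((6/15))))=2.36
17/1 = 17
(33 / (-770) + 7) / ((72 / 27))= 1461 / 560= 2.61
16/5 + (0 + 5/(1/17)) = 441/5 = 88.20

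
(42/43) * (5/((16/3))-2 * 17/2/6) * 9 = -5733/344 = -16.67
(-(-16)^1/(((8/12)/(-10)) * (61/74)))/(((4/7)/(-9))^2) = -4405590/61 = -72222.79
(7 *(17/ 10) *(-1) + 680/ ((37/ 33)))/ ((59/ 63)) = 13859811/ 21830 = 634.90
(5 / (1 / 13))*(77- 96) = -1235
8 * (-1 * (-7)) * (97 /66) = 2716 /33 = 82.30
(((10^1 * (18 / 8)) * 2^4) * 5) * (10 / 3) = 6000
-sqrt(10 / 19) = -sqrt(190) / 19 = -0.73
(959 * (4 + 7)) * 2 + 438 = 21536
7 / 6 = 1.17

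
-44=-44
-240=-240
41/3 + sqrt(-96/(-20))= 2 * sqrt(30)/5 + 41/3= 15.86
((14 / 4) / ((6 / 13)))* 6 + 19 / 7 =675 / 14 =48.21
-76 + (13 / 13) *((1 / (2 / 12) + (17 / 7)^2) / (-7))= -26651 / 343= -77.70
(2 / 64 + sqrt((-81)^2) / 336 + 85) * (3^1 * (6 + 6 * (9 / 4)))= 2234817 / 448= 4988.43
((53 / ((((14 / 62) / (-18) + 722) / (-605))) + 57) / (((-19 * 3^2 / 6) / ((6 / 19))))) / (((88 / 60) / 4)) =-608551560 / 1599792799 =-0.38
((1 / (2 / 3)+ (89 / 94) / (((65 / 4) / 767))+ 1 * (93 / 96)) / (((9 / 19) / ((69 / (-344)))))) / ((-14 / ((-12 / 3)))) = -154972873 / 27162240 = -5.71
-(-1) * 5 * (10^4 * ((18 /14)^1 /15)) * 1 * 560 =2400000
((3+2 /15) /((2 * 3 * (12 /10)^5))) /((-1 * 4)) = -29375 /559872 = -0.05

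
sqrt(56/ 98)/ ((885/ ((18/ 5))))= 12 * sqrt(7)/ 10325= 0.00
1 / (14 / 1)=0.07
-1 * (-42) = 42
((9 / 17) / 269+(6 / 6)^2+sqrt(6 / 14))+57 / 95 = sqrt(21) / 7+36629 / 22865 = 2.26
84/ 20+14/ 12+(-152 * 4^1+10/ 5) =-18019/ 30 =-600.63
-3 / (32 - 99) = 3 / 67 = 0.04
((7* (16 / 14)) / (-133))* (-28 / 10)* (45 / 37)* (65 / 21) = 3120 / 4921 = 0.63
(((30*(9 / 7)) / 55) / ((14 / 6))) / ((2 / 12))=972 / 539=1.80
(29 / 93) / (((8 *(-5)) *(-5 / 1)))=29 / 18600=0.00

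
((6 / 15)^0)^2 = 1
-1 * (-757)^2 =-573049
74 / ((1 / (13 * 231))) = 222222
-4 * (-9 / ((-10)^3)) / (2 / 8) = -0.14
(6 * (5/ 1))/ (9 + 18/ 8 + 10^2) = 24/ 89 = 0.27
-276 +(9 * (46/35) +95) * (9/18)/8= -150821/560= -269.32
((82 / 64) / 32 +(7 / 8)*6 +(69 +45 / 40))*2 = 77225 / 512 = 150.83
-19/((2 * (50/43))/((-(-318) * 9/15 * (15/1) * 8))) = -4676508/25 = -187060.32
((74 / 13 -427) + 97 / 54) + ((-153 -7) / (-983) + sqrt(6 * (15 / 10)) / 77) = -22280053589 / 53135082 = -419.31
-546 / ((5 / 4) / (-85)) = 37128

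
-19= -19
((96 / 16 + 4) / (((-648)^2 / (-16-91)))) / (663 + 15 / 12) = -535 / 139460616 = -0.00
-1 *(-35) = 35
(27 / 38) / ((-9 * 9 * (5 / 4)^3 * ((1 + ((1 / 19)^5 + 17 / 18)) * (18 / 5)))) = -4170272 / 6499761225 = -0.00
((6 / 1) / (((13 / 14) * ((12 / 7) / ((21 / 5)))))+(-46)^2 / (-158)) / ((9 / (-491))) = -133.03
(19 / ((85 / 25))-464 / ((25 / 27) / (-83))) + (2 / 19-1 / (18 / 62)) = 3022931818 / 72675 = 41595.21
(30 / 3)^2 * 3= 300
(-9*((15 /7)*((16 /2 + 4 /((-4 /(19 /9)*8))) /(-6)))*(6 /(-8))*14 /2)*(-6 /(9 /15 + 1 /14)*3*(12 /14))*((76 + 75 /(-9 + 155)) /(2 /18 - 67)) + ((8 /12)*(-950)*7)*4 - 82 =-2106452267557 /99142176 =-21246.78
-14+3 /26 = -361 /26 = -13.88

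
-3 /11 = -0.27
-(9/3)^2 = -9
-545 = -545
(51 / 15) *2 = 34 / 5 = 6.80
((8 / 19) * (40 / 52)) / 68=20 / 4199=0.00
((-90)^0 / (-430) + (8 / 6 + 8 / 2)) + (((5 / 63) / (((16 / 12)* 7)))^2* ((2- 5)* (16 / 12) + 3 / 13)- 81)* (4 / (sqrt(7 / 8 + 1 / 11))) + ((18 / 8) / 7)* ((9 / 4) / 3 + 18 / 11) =692251 / 113520- 7429993* sqrt(1870) / 974610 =-323.57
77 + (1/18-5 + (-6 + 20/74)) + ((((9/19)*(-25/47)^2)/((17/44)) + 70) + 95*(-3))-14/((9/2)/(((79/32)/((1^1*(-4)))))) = -1113152735177/7603130592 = -146.41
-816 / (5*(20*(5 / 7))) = -1428 / 125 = -11.42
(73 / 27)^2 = 5329 / 729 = 7.31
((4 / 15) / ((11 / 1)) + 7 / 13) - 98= -209003 / 2145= -97.44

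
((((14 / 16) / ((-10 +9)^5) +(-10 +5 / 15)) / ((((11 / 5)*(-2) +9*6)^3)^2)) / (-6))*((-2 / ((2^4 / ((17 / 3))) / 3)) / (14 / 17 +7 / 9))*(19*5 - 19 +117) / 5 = -0.00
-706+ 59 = -647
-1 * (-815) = 815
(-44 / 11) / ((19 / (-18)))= 72 / 19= 3.79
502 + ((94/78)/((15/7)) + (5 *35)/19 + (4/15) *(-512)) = 4170788/11115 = 375.24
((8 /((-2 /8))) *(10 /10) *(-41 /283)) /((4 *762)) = 164 /107823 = 0.00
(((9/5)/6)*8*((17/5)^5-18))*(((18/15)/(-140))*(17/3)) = -19869702/390625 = -50.87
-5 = -5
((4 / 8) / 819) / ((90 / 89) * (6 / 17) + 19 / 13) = 1513 / 4506642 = 0.00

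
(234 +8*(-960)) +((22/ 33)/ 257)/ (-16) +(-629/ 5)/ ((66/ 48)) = -2557018471/ 339240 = -7537.49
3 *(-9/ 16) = -27/ 16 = -1.69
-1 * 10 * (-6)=60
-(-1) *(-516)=-516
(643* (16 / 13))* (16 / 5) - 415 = 2117.43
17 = 17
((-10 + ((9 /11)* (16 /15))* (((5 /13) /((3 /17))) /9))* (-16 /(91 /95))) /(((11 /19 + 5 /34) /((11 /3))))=12370228160 /14980329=825.76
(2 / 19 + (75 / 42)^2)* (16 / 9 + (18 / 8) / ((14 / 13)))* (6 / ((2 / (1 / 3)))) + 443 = 95041479 / 208544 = 455.74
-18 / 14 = -9 / 7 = -1.29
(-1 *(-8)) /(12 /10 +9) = 40 /51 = 0.78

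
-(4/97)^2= -16/9409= -0.00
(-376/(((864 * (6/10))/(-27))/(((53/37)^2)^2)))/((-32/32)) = -1854263035/22489932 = -82.45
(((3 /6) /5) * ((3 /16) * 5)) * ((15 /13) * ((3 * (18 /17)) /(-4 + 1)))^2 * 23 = 1257525 /390728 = 3.22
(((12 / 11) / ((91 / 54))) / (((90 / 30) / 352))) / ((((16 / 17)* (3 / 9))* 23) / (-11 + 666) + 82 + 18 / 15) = 14430960 / 15809339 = 0.91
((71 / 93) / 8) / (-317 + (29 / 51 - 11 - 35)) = -1207 / 4584032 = -0.00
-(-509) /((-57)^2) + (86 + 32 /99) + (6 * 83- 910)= -3877921 /11913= -325.52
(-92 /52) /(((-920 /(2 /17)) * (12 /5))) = 1 /10608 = 0.00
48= 48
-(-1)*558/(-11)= -558/11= -50.73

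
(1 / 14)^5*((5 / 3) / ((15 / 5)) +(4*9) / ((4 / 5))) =205 / 2420208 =0.00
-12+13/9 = -10.56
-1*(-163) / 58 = 163 / 58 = 2.81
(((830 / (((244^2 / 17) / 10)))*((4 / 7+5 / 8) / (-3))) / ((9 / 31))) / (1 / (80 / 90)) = -73266175 / 25317684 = -2.89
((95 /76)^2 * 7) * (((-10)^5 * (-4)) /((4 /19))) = 20781250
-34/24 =-17/12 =-1.42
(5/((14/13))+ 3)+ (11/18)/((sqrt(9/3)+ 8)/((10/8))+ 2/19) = 59271103/7656516 - 19855 * sqrt(3)/1640682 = 7.72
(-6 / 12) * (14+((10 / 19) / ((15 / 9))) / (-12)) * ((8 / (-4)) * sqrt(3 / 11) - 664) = 531 * sqrt(33) / 418+88146 / 19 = 4646.56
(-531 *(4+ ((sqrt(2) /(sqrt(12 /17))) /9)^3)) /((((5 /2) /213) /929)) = -840581496 /5 - 66156877 *sqrt(102) /2430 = -168391258.75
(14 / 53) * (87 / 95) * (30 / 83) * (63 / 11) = 0.50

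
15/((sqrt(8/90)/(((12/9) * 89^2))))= 237630 * sqrt(5)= 531356.83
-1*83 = -83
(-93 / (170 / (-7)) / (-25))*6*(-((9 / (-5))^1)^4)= 12813633 / 1328125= 9.65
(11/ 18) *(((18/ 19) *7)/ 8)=77/ 152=0.51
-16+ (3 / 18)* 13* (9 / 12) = -115 / 8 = -14.38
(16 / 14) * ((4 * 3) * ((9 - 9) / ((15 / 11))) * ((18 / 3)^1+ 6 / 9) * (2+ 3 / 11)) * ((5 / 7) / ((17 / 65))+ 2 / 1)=0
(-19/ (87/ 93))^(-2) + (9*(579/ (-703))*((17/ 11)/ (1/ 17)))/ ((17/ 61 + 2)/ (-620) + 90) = -1038796871704313/ 480586201456867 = -2.16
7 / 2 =3.50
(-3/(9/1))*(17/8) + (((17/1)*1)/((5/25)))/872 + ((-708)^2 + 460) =656254193/1308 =501723.39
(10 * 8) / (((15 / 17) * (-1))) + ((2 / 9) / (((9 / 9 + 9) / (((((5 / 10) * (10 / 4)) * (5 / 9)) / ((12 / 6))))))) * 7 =-58717 / 648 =-90.61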